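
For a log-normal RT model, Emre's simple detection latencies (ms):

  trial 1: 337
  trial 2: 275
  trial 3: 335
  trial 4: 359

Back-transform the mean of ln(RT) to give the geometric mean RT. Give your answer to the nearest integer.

ln(RT): 5.8201, 5.6168, 5.8141, 5.8833
Mean ln(RT) = 23.1343/4 = 5.78358
Geometric mean = exp(5.78358) = 324.92 ms

325 ms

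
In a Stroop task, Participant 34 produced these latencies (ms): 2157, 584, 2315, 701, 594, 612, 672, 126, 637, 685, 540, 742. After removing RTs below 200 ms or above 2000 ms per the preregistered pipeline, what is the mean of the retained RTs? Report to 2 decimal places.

640.78 ms

Excluded: 126, 2157, 2315
Retained (n=9): Σ = 5767
Mean = 5767/9 = 640.7778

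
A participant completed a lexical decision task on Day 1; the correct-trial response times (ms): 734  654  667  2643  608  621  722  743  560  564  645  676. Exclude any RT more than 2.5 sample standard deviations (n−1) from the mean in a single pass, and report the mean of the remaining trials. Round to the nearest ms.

654 ms

n = 12, ΣRT = 9837, M = 819.750
Σ(x−M)² = 3666264.25; s = √(3666264.25/11) = 577.319
Cutoffs: 819.750 ± 2.5·577.319 → [-623.5, 2263.0]
Outside: 2643 → excluded.
Retained (n=11): Σ = 7194, mean = 7194/11 = 654.000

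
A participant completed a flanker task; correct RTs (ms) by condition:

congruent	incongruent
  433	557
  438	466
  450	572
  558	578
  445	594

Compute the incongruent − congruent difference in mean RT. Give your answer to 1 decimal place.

M(congruent) = 2324/5 = 464.800
M(incongruent) = 2767/5 = 553.400
Difference = 553.400 − 464.800 = 88.600 ms

88.6 ms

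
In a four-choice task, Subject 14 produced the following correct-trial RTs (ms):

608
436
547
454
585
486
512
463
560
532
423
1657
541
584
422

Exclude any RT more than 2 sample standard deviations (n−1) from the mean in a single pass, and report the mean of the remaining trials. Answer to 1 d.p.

n = 15, ΣRT = 8810, M = 587.333
Σ(x−M)² = 1278635.33; s = √(1278635.33/14) = 302.210
Cutoffs: 587.333 ± 2·302.210 → [-17.1, 1191.8]
Outside: 1657 → excluded.
Retained (n=14): Σ = 7153, mean = 7153/14 = 510.929

510.9 ms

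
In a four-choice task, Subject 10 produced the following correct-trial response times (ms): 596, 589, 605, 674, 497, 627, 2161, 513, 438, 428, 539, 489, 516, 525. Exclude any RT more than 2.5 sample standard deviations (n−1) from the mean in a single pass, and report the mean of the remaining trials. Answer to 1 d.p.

541.2 ms

n = 14, ΣRT = 9197, M = 656.929
Σ(x−M)² = 2500444.93; s = √(2500444.93/13) = 438.568
Cutoffs: 656.929 ± 2.5·438.568 → [-439.5, 1753.3]
Outside: 2161 → excluded.
Retained (n=13): Σ = 7036, mean = 7036/13 = 541.231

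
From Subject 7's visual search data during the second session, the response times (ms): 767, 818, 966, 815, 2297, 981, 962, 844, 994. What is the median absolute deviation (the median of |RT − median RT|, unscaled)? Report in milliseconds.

Sorted: 767, 815, 818, 844, 962, 966, 981, 994, 2297 → median = 962
|x − 962|: 195, 144, 4, 147, 1335, 19, 0, 118, 32
Sorted deviations: 0, 4, 19, 32, 118, 144, 147, 195, 1335 → MAD = 118

118 ms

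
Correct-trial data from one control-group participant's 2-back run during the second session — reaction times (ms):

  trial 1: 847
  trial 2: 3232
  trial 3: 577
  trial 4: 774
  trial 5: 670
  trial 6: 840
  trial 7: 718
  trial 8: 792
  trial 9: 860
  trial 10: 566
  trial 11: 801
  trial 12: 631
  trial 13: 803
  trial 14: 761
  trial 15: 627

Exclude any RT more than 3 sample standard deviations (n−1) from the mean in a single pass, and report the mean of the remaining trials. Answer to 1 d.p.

n = 15, ΣRT = 13499, M = 899.933
Σ(x−M)² = 5961102.93; s = √(5961102.93/14) = 652.528
Cutoffs: 899.933 ± 3·652.528 → [-1057.7, 2857.5]
Outside: 3232 → excluded.
Retained (n=14): Σ = 10267, mean = 10267/14 = 733.357

733.4 ms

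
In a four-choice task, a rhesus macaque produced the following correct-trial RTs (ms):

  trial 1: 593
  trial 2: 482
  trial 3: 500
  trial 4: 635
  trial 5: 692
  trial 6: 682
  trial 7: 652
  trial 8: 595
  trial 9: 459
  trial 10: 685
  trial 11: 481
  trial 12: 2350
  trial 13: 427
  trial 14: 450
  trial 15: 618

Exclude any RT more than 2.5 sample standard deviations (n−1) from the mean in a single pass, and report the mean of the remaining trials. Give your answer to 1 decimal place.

567.9 ms

n = 15, ΣRT = 10301, M = 686.733
Σ(x−M)² = 3086794.93; s = √(3086794.93/14) = 469.559
Cutoffs: 686.733 ± 2.5·469.559 → [-487.2, 1860.6]
Outside: 2350 → excluded.
Retained (n=14): Σ = 7951, mean = 7951/14 = 567.929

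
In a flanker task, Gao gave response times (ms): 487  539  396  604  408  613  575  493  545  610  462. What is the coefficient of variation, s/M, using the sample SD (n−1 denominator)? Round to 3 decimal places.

n = 11, Σ = 5732, M = 521.0909
Σ(x−M)² = 60904.909; s = √(60904.909/10) = 78.0416
CV = 78.0416 / 521.0909 = 0.14977

0.150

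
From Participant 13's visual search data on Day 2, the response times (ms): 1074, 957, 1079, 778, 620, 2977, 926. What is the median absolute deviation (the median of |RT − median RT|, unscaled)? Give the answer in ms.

122 ms

Sorted: 620, 778, 926, 957, 1074, 1079, 2977 → median = 957
|x − 957|: 117, 0, 122, 179, 337, 2020, 31
Sorted deviations: 0, 31, 117, 122, 179, 337, 2020 → MAD = 122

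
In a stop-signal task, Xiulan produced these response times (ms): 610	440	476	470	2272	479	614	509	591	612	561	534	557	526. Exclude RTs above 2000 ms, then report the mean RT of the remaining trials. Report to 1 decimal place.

536.8 ms

Excluded: 2272
Retained (n=13): Σ = 6979
Mean = 6979/13 = 536.8462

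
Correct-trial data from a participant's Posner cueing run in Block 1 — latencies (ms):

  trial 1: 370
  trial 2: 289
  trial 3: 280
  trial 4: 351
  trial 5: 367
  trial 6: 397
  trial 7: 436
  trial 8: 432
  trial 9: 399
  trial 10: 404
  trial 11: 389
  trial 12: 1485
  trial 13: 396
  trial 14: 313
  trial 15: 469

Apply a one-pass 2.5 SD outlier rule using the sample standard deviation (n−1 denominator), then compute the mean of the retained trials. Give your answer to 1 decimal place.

n = 15, ΣRT = 6777, M = 451.800
Σ(x−M)² = 1182900.40; s = √(1182900.40/14) = 290.677
Cutoffs: 451.800 ± 2.5·290.677 → [-274.9, 1178.5]
Outside: 1485 → excluded.
Retained (n=14): Σ = 5292, mean = 5292/14 = 378.000

378.0 ms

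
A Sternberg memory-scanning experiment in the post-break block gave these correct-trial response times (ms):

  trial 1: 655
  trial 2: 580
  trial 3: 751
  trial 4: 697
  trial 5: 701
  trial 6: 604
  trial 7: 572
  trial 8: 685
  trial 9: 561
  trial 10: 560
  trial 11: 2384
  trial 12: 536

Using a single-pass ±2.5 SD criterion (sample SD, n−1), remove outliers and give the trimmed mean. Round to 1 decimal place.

n = 12, ΣRT = 9286, M = 773.833
Σ(x−M)² = 2881117.67; s = √(2881117.67/11) = 511.781
Cutoffs: 773.833 ± 2.5·511.781 → [-505.6, 2053.3]
Outside: 2384 → excluded.
Retained (n=11): Σ = 6902, mean = 6902/11 = 627.455

627.5 ms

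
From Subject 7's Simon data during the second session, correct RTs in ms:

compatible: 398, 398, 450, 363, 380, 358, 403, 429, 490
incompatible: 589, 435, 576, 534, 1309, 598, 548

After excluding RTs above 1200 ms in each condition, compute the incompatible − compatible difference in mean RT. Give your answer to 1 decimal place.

incompatible: exclude 1309
M(compatible) = 3669/9 = 407.667
M(incompatible) = 3280/6 = 546.667
Difference = 546.667 − 407.667 = 139.000 ms

139.0 ms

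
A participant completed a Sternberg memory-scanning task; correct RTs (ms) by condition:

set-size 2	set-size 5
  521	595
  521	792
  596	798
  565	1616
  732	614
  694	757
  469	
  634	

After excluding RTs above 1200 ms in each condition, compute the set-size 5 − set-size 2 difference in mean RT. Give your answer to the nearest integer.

120 ms

set-size 5: exclude 1616
M(set-size 2) = 4732/8 = 591.500
M(set-size 5) = 3556/5 = 711.200
Difference = 711.200 − 591.500 = 119.700 ms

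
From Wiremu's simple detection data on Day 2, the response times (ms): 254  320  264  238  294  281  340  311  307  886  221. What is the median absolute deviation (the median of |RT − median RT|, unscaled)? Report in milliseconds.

30 ms

Sorted: 221, 238, 254, 264, 281, 294, 307, 311, 320, 340, 886 → median = 294
|x − 294|: 40, 26, 30, 56, 0, 13, 46, 17, 13, 592, 73
Sorted deviations: 0, 13, 13, 17, 26, 30, 40, 46, 56, 73, 592 → MAD = 30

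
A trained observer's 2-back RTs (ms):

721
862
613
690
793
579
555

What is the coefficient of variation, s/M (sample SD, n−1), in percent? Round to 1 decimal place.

n = 7, Σ = 4813, M = 687.5714
Σ(x−M)² = 77587.714; s = √(77587.714/6) = 113.7158
CV = 113.7158 / 687.5714 = 0.16539 = 16.539%

16.5%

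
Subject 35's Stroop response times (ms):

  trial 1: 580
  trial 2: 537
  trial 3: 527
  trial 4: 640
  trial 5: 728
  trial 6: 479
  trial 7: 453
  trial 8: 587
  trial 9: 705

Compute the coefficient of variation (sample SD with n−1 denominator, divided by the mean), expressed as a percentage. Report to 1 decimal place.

n = 9, Σ = 5236, M = 581.7778
Σ(x−M)² = 72137.556; s = √(72137.556/8) = 94.9589
CV = 94.9589 / 581.7778 = 0.16322 = 16.322%

16.3%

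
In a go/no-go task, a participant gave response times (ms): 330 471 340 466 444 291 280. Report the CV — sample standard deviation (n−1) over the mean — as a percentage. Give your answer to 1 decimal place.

n = 7, Σ = 2622, M = 374.5714
Σ(x−M)² = 41587.714; s = √(41587.714/6) = 83.2543
CV = 83.2543 / 374.5714 = 0.22227 = 22.227%

22.2%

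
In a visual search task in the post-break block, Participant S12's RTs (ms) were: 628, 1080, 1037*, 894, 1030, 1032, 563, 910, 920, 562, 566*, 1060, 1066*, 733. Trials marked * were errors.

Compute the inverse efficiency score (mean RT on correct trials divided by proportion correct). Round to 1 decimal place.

1089.0 ms

Correct trials (n=11): 628, 1080, 894, 1030, 1032, 563, 910, 920, 562, 1060, 733
Mean correct RT = 9412/11 = 855.6364 ms
Proportion correct = 11/14
IES = 855.6364 / (11/14) = 1088.992 ms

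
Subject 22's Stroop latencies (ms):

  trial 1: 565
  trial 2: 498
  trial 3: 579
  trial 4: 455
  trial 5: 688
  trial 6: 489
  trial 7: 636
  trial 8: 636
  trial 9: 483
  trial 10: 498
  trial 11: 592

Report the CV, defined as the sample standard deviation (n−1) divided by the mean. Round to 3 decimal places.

0.138

n = 11, Σ = 6119, M = 556.2727
Σ(x−M)² = 58876.182; s = √(58876.182/10) = 76.7308
CV = 76.7308 / 556.2727 = 0.13794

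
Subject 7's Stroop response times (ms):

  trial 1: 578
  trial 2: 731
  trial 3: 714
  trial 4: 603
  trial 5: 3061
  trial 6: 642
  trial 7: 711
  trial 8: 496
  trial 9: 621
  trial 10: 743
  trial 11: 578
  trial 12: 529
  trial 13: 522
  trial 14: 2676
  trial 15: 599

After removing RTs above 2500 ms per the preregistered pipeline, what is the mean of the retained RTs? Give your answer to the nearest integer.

Excluded: 2676, 3061
Retained (n=13): Σ = 8067
Mean = 8067/13 = 620.5385

621 ms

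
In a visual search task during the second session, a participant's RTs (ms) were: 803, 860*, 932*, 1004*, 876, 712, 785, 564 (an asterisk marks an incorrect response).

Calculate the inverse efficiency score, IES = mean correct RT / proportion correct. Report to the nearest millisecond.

Correct trials (n=5): 803, 876, 712, 785, 564
Mean correct RT = 3740/5 = 748.0000 ms
Proportion correct = 5/8
IES = 748.0000 / (5/8) = 1196.800 ms

1197 ms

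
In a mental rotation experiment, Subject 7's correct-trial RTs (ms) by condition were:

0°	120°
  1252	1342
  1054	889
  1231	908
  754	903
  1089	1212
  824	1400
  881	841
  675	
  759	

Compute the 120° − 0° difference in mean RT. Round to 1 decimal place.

124.2 ms

M(0°) = 8519/9 = 946.556
M(120°) = 7495/7 = 1070.714
Difference = 1070.714 − 946.556 = 124.159 ms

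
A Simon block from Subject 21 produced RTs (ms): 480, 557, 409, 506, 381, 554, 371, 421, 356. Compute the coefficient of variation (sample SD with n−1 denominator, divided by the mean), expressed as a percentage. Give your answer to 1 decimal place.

17.4%

n = 9, Σ = 4035, M = 448.3333
Σ(x−M)² = 48636.000; s = √(48636.000/8) = 77.9711
CV = 77.9711 / 448.3333 = 0.17391 = 17.391%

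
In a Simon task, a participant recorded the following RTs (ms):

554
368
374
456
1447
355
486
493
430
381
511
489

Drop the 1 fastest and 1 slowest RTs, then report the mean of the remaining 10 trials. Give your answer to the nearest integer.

Sorted: 355, 368, 374, 381, 430, 456, 486, 489, 493, 511, 554, 1447
Drop lowest 1 (355) and highest 1 (1447)
Remaining (n=10): Σ = 4542, mean = 4542/10 = 454.200

454 ms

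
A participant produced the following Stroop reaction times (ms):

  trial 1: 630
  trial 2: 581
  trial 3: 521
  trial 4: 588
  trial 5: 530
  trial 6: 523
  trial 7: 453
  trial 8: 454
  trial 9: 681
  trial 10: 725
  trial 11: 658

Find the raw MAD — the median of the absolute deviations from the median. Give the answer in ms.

60 ms

Sorted: 453, 454, 521, 523, 530, 581, 588, 630, 658, 681, 725 → median = 581
|x − 581|: 49, 0, 60, 7, 51, 58, 128, 127, 100, 144, 77
Sorted deviations: 0, 7, 49, 51, 58, 60, 77, 100, 127, 128, 144 → MAD = 60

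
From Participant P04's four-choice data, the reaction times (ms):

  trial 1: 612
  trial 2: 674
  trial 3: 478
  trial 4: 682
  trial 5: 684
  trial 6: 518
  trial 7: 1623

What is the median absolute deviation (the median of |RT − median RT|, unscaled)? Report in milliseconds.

62 ms

Sorted: 478, 518, 612, 674, 682, 684, 1623 → median = 674
|x − 674|: 62, 0, 196, 8, 10, 156, 949
Sorted deviations: 0, 8, 10, 62, 156, 196, 949 → MAD = 62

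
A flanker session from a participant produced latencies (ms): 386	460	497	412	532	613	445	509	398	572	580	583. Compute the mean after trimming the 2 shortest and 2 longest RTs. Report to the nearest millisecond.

501 ms

Sorted: 386, 398, 412, 445, 460, 497, 509, 532, 572, 580, 583, 613
Drop lowest 2 (386, 398) and highest 2 (583, 613)
Remaining (n=8): Σ = 4007, mean = 4007/8 = 500.875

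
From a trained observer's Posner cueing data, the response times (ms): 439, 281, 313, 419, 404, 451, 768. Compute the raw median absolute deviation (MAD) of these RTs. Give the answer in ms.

Sorted: 281, 313, 404, 419, 439, 451, 768 → median = 419
|x − 419|: 20, 138, 106, 0, 15, 32, 349
Sorted deviations: 0, 15, 20, 32, 106, 138, 349 → MAD = 32

32 ms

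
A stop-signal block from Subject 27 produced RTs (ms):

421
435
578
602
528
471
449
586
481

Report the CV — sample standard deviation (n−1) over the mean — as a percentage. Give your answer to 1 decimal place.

13.7%

n = 9, Σ = 4551, M = 505.6667
Σ(x−M)² = 38648.000; s = √(38648.000/8) = 69.5054
CV = 69.5054 / 505.6667 = 0.13745 = 13.745%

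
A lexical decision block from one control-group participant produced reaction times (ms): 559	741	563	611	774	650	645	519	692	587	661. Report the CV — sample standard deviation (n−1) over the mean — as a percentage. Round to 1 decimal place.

n = 11, Σ = 7002, M = 636.5455
Σ(x−M)² = 62076.727; s = √(62076.727/10) = 78.7888
CV = 78.7888 / 636.5455 = 0.12378 = 12.378%

12.4%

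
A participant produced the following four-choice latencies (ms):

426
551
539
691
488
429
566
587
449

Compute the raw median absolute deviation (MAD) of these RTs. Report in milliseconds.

Sorted: 426, 429, 449, 488, 539, 551, 566, 587, 691 → median = 539
|x − 539|: 113, 12, 0, 152, 51, 110, 27, 48, 90
Sorted deviations: 0, 12, 27, 48, 51, 90, 110, 113, 152 → MAD = 51

51 ms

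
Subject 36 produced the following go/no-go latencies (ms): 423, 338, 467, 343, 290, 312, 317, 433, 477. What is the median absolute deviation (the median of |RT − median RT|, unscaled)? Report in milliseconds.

53 ms

Sorted: 290, 312, 317, 338, 343, 423, 433, 467, 477 → median = 343
|x − 343|: 80, 5, 124, 0, 53, 31, 26, 90, 134
Sorted deviations: 0, 5, 26, 31, 53, 80, 90, 124, 134 → MAD = 53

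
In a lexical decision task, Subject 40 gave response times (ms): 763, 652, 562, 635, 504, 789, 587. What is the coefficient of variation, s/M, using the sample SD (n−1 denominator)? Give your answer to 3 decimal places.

n = 7, Σ = 4492, M = 641.7143
Σ(x−M)² = 64867.429; s = √(64867.429/6) = 103.9771
CV = 103.9771 / 641.7143 = 0.16203

0.162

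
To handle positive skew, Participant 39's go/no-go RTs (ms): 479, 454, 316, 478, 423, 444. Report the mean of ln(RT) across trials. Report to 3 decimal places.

6.060

ln(RT): 6.1717, 6.1181, 5.7557, 6.1696, 6.0474, 6.0958
Σ ln(RT) = 36.3583
Mean = 36.3583/6 = 6.05972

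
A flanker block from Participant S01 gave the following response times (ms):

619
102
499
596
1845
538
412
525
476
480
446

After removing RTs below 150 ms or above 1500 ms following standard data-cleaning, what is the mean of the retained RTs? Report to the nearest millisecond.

Excluded: 102, 1845
Retained (n=9): Σ = 4591
Mean = 4591/9 = 510.1111

510 ms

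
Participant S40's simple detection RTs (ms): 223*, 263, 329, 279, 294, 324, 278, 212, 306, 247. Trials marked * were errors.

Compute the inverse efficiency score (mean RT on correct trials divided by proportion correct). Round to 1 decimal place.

312.6 ms

Correct trials (n=9): 263, 329, 279, 294, 324, 278, 212, 306, 247
Mean correct RT = 2532/9 = 281.3333 ms
Proportion correct = 9/10
IES = 281.3333 / (9/10) = 312.593 ms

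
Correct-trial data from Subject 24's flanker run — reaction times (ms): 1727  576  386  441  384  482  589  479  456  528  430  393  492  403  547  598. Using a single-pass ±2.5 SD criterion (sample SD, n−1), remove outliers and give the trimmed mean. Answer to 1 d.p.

n = 16, ΣRT = 8911, M = 556.938
Σ(x−M)² = 1538408.94; s = √(1538408.94/15) = 320.251
Cutoffs: 556.938 ± 2.5·320.251 → [-243.7, 1357.6]
Outside: 1727 → excluded.
Retained (n=15): Σ = 7184, mean = 7184/15 = 478.933

478.9 ms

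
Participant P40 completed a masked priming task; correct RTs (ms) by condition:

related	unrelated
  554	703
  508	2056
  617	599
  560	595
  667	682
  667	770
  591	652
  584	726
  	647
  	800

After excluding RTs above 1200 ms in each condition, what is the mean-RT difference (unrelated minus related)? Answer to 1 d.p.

92.5 ms

unrelated: exclude 2056
M(related) = 4748/8 = 593.500
M(unrelated) = 6174/9 = 686.000
Difference = 686.000 − 593.500 = 92.500 ms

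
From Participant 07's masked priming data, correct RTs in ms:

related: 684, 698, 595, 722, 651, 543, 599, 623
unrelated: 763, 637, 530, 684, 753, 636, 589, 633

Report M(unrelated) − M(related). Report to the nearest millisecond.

M(related) = 5115/8 = 639.375
M(unrelated) = 5225/8 = 653.125
Difference = 653.125 − 639.375 = 13.750 ms

14 ms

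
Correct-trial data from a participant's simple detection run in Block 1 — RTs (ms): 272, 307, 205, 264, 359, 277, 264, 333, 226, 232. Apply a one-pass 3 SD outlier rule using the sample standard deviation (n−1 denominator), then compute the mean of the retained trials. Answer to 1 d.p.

273.9 ms

n = 10, ΣRT = 2739, M = 273.900
Σ(x−M)² = 20836.90; s = √(20836.90/9) = 48.117
Cutoffs: 273.900 ± 3·48.117 → [129.6, 418.2]
No RTs fall outside the cutoffs; all 10 retained. Mean = 2739/10 = 273.900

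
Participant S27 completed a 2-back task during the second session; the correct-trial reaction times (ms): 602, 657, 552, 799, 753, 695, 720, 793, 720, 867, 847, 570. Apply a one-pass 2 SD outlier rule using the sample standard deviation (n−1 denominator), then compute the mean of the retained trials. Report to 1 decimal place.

n = 12, ΣRT = 8575, M = 714.583
Σ(x−M)² = 119286.92; s = √(119286.92/11) = 104.136
Cutoffs: 714.583 ± 2·104.136 → [506.3, 922.9]
No RTs fall outside the cutoffs; all 12 retained. Mean = 8575/12 = 714.583

714.6 ms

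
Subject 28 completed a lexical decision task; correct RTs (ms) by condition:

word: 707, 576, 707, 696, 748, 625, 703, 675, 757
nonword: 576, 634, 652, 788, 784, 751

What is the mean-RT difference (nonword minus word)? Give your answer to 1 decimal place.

M(word) = 6194/9 = 688.222
M(nonword) = 4185/6 = 697.500
Difference = 697.500 − 688.222 = 9.278 ms

9.3 ms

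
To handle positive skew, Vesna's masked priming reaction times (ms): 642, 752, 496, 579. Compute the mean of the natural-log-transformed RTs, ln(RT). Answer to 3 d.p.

6.414

ln(RT): 6.4646, 6.6227, 6.2066, 6.3613
Σ ln(RT) = 25.6552
Mean = 25.6552/4 = 6.41380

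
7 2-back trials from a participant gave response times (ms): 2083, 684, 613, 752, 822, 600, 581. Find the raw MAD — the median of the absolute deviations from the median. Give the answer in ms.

Sorted: 581, 600, 613, 684, 752, 822, 2083 → median = 684
|x − 684|: 1399, 0, 71, 68, 138, 84, 103
Sorted deviations: 0, 68, 71, 84, 103, 138, 1399 → MAD = 84

84 ms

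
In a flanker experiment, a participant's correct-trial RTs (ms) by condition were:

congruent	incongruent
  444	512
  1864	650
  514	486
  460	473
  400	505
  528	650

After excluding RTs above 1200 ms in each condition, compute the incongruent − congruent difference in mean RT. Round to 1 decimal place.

congruent: exclude 1864
M(congruent) = 2346/5 = 469.200
M(incongruent) = 3276/6 = 546.000
Difference = 546.000 − 469.200 = 76.800 ms

76.8 ms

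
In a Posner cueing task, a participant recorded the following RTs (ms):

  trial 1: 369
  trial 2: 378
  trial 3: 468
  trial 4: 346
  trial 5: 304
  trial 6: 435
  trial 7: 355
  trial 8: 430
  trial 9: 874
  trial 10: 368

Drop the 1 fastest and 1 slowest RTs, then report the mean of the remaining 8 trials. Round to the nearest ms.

Sorted: 304, 346, 355, 368, 369, 378, 430, 435, 468, 874
Drop lowest 1 (304) and highest 1 (874)
Remaining (n=8): Σ = 3149, mean = 3149/8 = 393.625

394 ms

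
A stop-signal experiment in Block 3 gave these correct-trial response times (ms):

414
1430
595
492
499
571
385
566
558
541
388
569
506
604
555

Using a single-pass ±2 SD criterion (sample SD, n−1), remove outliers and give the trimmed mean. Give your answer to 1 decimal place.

517.4 ms

n = 15, ΣRT = 8673, M = 578.200
Σ(x−M)² = 848506.40; s = √(848506.40/14) = 246.186
Cutoffs: 578.200 ± 2·246.186 → [85.8, 1070.6]
Outside: 1430 → excluded.
Retained (n=14): Σ = 7243, mean = 7243/14 = 517.357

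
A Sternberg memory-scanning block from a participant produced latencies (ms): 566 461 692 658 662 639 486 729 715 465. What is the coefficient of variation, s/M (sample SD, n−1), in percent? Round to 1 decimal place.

n = 10, Σ = 6073, M = 607.3000
Σ(x−M)² = 98224.100; s = √(98224.100/9) = 104.4691
CV = 104.4691 / 607.3000 = 0.17202 = 17.202%

17.2%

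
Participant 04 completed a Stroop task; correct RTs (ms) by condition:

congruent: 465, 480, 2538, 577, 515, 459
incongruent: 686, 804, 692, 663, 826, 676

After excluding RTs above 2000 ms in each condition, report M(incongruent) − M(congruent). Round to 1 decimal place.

congruent: exclude 2538
M(congruent) = 2496/5 = 499.200
M(incongruent) = 4347/6 = 724.500
Difference = 724.500 − 499.200 = 225.300 ms

225.3 ms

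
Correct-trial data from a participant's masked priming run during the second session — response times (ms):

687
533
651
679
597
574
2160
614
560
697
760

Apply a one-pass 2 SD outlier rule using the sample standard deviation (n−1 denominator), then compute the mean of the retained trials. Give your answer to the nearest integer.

635 ms

n = 11, ΣRT = 8512, M = 773.818
Σ(x−M)² = 2159649.64; s = √(2159649.64/10) = 464.720
Cutoffs: 773.818 ± 2·464.720 → [-155.6, 1703.3]
Outside: 2160 → excluded.
Retained (n=10): Σ = 6352, mean = 6352/10 = 635.200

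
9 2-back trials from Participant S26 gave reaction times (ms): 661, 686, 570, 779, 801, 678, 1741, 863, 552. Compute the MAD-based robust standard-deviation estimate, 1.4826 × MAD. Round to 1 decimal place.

Sorted: 552, 570, 661, 678, 686, 779, 801, 863, 1741 → median = 686
|x − 686| sorted: 0, 8, 25, 93, 115, 116, 134, 177, 1055 → MAD = 115
Robust SD ≈ 1.4826 × 115 = 170.499

170.5 ms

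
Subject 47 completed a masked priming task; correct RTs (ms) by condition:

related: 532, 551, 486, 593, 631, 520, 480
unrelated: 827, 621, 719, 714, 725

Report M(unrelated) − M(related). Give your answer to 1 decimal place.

179.3 ms

M(related) = 3793/7 = 541.857
M(unrelated) = 3606/5 = 721.200
Difference = 721.200 − 541.857 = 179.343 ms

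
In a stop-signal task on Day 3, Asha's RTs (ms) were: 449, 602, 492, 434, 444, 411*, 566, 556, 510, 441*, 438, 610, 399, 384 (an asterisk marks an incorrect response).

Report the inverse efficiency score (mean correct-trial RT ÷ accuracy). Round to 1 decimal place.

572.1 ms

Correct trials (n=12): 449, 602, 492, 434, 444, 566, 556, 510, 438, 610, 399, 384
Mean correct RT = 5884/12 = 490.3333 ms
Proportion correct = 12/14
IES = 490.3333 / (12/14) = 572.056 ms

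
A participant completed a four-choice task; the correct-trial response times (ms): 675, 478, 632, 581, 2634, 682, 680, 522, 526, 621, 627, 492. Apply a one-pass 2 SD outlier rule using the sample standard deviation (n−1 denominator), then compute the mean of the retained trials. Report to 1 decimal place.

592.4 ms

n = 12, ΣRT = 9150, M = 762.500
Σ(x−M)² = 3879693.00; s = √(3879693.00/11) = 593.885
Cutoffs: 762.500 ± 2·593.885 → [-425.3, 1950.3]
Outside: 2634 → excluded.
Retained (n=11): Σ = 6516, mean = 6516/11 = 592.364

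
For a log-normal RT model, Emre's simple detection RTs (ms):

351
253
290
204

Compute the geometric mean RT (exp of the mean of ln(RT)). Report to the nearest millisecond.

269 ms

ln(RT): 5.8608, 5.5334, 5.6699, 5.3181
Mean ln(RT) = 22.3822/4 = 5.59554
Geometric mean = exp(5.59554) = 269.22 ms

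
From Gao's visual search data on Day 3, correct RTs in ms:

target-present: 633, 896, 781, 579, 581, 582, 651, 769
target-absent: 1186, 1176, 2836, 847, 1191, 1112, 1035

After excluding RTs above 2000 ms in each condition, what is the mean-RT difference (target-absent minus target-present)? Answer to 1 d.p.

target-absent: exclude 2836
M(target-present) = 5472/8 = 684.000
M(target-absent) = 6547/6 = 1091.167
Difference = 1091.167 − 684.000 = 407.167 ms

407.2 ms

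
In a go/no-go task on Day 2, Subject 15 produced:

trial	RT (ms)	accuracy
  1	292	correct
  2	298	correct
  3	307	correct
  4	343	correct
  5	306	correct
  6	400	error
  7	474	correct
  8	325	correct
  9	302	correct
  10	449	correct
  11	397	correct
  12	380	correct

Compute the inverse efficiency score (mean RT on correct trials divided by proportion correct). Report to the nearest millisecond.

Correct trials (n=11): 292, 298, 307, 343, 306, 474, 325, 302, 449, 397, 380
Mean correct RT = 3873/11 = 352.0909 ms
Proportion correct = 11/12
IES = 352.0909 / (11/12) = 384.099 ms

384 ms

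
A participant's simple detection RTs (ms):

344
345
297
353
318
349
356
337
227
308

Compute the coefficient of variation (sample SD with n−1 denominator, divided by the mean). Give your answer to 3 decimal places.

n = 10, Σ = 3234, M = 323.4000
Σ(x−M)² = 13926.400; s = √(13926.400/9) = 39.3367
CV = 39.3367 / 323.4000 = 0.12163

0.122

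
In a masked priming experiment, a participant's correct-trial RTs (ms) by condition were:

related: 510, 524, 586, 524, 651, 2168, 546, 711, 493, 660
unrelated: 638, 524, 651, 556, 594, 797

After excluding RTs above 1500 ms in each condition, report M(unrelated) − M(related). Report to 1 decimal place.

48.3 ms

related: exclude 2168
M(related) = 5205/9 = 578.333
M(unrelated) = 3760/6 = 626.667
Difference = 626.667 − 578.333 = 48.333 ms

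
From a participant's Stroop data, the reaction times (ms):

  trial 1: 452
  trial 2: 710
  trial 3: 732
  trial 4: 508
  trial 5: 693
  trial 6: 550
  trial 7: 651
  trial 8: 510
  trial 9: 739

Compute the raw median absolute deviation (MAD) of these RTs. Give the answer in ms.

Sorted: 452, 508, 510, 550, 651, 693, 710, 732, 739 → median = 651
|x − 651|: 199, 59, 81, 143, 42, 101, 0, 141, 88
Sorted deviations: 0, 42, 59, 81, 88, 101, 141, 143, 199 → MAD = 88

88 ms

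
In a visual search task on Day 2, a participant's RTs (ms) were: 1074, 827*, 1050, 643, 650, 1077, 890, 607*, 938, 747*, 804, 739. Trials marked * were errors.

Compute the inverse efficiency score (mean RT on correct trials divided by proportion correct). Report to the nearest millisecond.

1165 ms

Correct trials (n=9): 1074, 1050, 643, 650, 1077, 890, 938, 804, 739
Mean correct RT = 7865/9 = 873.8889 ms
Proportion correct = 9/12
IES = 873.8889 / (9/12) = 1165.185 ms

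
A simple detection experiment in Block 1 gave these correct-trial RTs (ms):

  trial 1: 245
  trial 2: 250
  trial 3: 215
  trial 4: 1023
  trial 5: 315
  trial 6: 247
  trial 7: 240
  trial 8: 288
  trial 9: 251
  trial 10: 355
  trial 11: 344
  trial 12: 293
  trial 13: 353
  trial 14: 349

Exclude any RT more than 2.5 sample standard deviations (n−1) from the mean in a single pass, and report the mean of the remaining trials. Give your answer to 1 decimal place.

n = 14, ΣRT = 4768, M = 340.571
Σ(x−M)² = 531833.43; s = √(531833.43/13) = 202.263
Cutoffs: 340.571 ± 2.5·202.263 → [-165.1, 846.2]
Outside: 1023 → excluded.
Retained (n=13): Σ = 3745, mean = 3745/13 = 288.077

288.1 ms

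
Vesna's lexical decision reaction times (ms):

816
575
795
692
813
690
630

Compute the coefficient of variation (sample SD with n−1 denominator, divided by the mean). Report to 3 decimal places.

n = 7, Σ = 5011, M = 715.8571
Σ(x−M)² = 54178.857; s = √(54178.857/6) = 95.0253
CV = 95.0253 / 715.8571 = 0.13274

0.133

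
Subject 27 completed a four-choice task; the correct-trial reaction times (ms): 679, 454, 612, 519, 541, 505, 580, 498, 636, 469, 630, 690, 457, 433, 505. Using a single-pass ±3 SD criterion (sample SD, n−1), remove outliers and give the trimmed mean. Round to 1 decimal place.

547.2 ms

n = 15, ΣRT = 8208, M = 547.200
Σ(x−M)² = 100574.40; s = √(100574.40/14) = 84.758
Cutoffs: 547.200 ± 3·84.758 → [292.9, 801.5]
No RTs fall outside the cutoffs; all 15 retained. Mean = 8208/15 = 547.200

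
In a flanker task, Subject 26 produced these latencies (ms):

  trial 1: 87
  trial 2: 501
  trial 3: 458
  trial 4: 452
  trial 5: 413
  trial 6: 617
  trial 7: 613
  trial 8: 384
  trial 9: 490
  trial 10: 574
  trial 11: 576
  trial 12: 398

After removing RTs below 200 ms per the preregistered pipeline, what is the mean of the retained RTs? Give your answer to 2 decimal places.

Excluded: 87
Retained (n=11): Σ = 5476
Mean = 5476/11 = 497.8182

497.82 ms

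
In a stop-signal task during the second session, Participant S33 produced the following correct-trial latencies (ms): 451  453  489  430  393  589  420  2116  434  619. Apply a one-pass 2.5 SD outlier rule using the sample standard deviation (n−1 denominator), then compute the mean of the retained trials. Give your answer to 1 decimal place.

475.3 ms

n = 10, ΣRT = 6394, M = 639.400
Σ(x−M)² = 2471050.40; s = √(2471050.40/9) = 523.986
Cutoffs: 639.400 ± 2.5·523.986 → [-670.6, 1949.4]
Outside: 2116 → excluded.
Retained (n=9): Σ = 4278, mean = 4278/9 = 475.333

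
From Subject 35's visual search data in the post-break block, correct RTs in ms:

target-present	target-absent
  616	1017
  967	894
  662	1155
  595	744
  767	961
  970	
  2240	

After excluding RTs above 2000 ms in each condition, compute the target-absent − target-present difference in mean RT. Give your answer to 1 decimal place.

191.4 ms

target-present: exclude 2240
M(target-present) = 4577/6 = 762.833
M(target-absent) = 4771/5 = 954.200
Difference = 954.200 − 762.833 = 191.367 ms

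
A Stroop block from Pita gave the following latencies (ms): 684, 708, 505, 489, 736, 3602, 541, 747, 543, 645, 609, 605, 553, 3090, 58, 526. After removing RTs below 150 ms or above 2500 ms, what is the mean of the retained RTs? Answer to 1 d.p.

607.0 ms

Excluded: 58, 3090, 3602
Retained (n=13): Σ = 7891
Mean = 7891/13 = 607.0000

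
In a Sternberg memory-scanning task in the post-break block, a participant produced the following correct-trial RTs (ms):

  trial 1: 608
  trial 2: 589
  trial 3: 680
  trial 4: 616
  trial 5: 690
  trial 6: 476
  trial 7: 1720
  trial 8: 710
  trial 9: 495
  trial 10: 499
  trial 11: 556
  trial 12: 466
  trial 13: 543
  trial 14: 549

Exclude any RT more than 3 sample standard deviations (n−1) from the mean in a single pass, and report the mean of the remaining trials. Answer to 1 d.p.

n = 14, ΣRT = 9197, M = 656.929
Σ(x−M)² = 1298412.93; s = √(1298412.93/13) = 316.035
Cutoffs: 656.929 ± 3·316.035 → [-291.2, 1605.0]
Outside: 1720 → excluded.
Retained (n=13): Σ = 7477, mean = 7477/13 = 575.154

575.2 ms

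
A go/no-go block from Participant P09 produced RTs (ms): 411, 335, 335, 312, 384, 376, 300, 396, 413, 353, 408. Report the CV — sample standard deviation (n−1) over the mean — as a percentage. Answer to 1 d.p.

n = 11, Σ = 4023, M = 365.7273
Σ(x−M)² = 16684.182; s = √(16684.182/10) = 40.8463
CV = 40.8463 / 365.7273 = 0.11169 = 11.169%

11.2%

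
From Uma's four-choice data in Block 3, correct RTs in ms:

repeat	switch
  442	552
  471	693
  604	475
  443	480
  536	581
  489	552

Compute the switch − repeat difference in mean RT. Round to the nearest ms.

M(repeat) = 2985/6 = 497.500
M(switch) = 3333/6 = 555.500
Difference = 555.500 − 497.500 = 58.000 ms

58 ms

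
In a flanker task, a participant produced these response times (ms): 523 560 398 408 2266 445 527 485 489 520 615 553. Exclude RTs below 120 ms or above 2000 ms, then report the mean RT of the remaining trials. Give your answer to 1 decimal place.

502.1 ms

Excluded: 2266
Retained (n=11): Σ = 5523
Mean = 5523/11 = 502.0909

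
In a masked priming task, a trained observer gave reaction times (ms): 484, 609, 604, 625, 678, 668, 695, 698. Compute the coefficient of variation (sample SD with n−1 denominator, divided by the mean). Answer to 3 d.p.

n = 8, Σ = 5061, M = 632.6250
Σ(x−M)² = 34999.875; s = √(34999.875/7) = 70.7106
CV = 70.7106 / 632.6250 = 0.11177

0.112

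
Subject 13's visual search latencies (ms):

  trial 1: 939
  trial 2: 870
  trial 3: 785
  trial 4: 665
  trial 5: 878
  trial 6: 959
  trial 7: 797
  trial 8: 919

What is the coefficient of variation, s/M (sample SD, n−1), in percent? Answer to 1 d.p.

n = 8, Σ = 6812, M = 851.5000
Σ(x−M)² = 66988.000; s = √(66988.000/7) = 97.8249
CV = 97.8249 / 851.5000 = 0.11489 = 11.489%

11.5%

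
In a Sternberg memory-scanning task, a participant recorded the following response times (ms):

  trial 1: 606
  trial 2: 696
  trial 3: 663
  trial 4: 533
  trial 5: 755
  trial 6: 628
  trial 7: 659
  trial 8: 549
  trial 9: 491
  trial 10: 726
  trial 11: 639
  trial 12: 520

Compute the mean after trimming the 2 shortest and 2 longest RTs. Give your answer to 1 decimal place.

Sorted: 491, 520, 533, 549, 606, 628, 639, 659, 663, 696, 726, 755
Drop lowest 2 (491, 520) and highest 2 (726, 755)
Remaining (n=8): Σ = 4973, mean = 4973/8 = 621.625

621.6 ms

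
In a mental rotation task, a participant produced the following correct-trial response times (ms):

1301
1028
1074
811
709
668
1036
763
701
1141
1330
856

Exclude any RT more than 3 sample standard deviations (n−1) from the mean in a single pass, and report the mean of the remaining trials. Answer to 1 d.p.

n = 12, ΣRT = 11418, M = 951.500
Σ(x−M)² = 595643.00; s = √(595643.00/11) = 232.700
Cutoffs: 951.500 ± 3·232.700 → [253.4, 1649.6]
No RTs fall outside the cutoffs; all 12 retained. Mean = 11418/12 = 951.500

951.5 ms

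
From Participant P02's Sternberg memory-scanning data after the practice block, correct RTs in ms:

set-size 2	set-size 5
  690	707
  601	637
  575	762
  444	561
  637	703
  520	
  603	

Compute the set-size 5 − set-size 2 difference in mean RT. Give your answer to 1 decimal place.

M(set-size 2) = 4070/7 = 581.429
M(set-size 5) = 3370/5 = 674.000
Difference = 674.000 − 581.429 = 92.571 ms

92.6 ms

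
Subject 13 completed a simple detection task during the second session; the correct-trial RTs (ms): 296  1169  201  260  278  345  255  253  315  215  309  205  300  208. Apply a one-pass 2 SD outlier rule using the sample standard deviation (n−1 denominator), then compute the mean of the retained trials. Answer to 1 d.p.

n = 14, ΣRT = 4609, M = 329.214
Σ(x−M)² = 786392.36; s = √(786392.36/13) = 245.951
Cutoffs: 329.214 ± 2·245.951 → [-162.7, 821.1]
Outside: 1169 → excluded.
Retained (n=13): Σ = 3440, mean = 3440/13 = 264.615

264.6 ms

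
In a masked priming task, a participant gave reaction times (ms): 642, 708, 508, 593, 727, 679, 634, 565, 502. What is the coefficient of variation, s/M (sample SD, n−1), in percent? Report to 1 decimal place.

13.2%

n = 9, Σ = 5558, M = 617.5556
Σ(x−M)² = 53522.222; s = √(53522.222/8) = 81.7941
CV = 81.7941 / 617.5556 = 0.13245 = 13.245%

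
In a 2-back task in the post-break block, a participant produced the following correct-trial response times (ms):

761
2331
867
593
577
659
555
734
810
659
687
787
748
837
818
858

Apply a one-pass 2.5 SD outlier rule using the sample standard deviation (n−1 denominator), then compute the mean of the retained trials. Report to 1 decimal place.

n = 16, ΣRT = 13281, M = 830.062
Σ(x−M)² = 2553030.94; s = √(2553030.94/15) = 412.556
Cutoffs: 830.062 ± 2.5·412.556 → [-201.3, 1861.5]
Outside: 2331 → excluded.
Retained (n=15): Σ = 10950, mean = 10950/15 = 730.000

730.0 ms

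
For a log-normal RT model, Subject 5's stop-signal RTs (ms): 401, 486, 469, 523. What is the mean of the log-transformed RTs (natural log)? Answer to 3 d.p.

6.148

ln(RT): 5.9940, 6.1862, 6.1506, 6.2596
Σ ln(RT) = 24.5904
Mean = 24.5904/4 = 6.14759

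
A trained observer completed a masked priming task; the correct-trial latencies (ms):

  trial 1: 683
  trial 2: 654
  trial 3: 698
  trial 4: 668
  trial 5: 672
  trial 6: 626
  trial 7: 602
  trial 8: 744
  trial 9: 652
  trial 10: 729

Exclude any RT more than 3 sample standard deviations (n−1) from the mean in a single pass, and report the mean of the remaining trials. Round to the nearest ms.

673 ms

n = 10, ΣRT = 6728, M = 672.800
Σ(x−M)² = 16979.60; s = √(16979.60/9) = 43.435
Cutoffs: 672.800 ± 3·43.435 → [542.5, 803.1]
No RTs fall outside the cutoffs; all 10 retained. Mean = 6728/10 = 672.800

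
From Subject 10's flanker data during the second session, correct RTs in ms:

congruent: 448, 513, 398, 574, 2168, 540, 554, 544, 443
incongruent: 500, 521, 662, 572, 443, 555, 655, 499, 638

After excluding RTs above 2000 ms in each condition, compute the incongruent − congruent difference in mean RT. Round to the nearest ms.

59 ms

congruent: exclude 2168
M(congruent) = 4014/8 = 501.750
M(incongruent) = 5045/9 = 560.556
Difference = 560.556 − 501.750 = 58.806 ms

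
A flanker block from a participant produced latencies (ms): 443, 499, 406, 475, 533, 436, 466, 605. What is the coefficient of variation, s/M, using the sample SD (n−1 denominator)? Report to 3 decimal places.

0.130

n = 8, Σ = 3863, M = 482.8750
Σ(x−M)² = 27730.875; s = √(27730.875/7) = 62.9409
CV = 62.9409 / 482.8750 = 0.13035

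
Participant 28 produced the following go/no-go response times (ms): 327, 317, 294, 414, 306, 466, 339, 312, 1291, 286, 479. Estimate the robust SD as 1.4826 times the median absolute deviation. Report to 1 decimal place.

Sorted: 286, 294, 306, 312, 317, 327, 339, 414, 466, 479, 1291 → median = 327
|x − 327| sorted: 0, 10, 12, 15, 21, 33, 41, 87, 139, 152, 964 → MAD = 33
Robust SD ≈ 1.4826 × 33 = 48.926

48.9 ms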